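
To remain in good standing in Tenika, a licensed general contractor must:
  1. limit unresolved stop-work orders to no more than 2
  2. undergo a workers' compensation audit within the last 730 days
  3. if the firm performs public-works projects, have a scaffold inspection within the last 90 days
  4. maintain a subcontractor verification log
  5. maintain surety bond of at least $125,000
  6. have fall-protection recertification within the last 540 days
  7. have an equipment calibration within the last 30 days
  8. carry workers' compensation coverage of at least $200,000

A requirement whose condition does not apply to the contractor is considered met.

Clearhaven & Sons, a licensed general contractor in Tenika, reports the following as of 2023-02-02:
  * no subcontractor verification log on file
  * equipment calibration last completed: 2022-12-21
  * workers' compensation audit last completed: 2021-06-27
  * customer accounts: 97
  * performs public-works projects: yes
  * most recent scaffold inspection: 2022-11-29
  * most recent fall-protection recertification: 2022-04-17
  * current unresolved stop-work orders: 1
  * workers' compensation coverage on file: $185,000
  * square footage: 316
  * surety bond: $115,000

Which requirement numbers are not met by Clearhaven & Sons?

1. unresolved stop-work orders 1 ≤ 2 → met
2. workers' compensation audit 585 days ago vs limit 730 → met
3. condition 'performs public-works projects' holds; scaffold inspection 65 days ago vs limit 90 → met
4. subcontractor verification log absent → not met
5. surety bond $115,000 < $125,000 → not met
6. fall-protection recertification 291 days ago vs limit 540 → met
7. equipment calibration 43 days ago vs limit 30 → not met
8. workers' compensation coverage $185,000 < $200,000 → not met
Not met: 4, 5, 7, 8

4, 5, 7, 8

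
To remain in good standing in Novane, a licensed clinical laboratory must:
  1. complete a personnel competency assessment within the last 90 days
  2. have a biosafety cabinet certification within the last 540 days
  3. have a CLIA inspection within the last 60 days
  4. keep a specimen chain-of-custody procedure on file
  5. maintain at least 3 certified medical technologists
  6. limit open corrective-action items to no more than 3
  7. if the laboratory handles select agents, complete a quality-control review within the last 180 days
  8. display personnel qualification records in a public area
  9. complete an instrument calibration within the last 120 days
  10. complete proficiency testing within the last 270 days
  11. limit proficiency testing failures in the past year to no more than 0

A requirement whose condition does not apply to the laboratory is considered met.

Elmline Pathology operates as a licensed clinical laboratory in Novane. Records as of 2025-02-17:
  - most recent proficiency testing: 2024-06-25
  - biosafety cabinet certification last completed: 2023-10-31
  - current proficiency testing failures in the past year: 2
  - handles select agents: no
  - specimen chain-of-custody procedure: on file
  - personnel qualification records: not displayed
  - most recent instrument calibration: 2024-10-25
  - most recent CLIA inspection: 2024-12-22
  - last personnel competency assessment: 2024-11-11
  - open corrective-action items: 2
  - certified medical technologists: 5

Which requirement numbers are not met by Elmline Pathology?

1, 8, 11

1. personnel competency assessment 98 days ago vs limit 90 → not met
2. biosafety cabinet certification 475 days ago vs limit 540 → met
3. CLIA inspection 57 days ago vs limit 60 → met
4. specimen chain-of-custody procedure present → met
5. certified medical technologists 5 ≥ 3 → met
6. open corrective-action items 2 ≤ 3 → met
7. condition 'handles select agents' does not hold → requirement n/a → met
8. personnel qualification records absent → not met
9. instrument calibration 115 days ago vs limit 120 → met
10. proficiency testing 237 days ago vs limit 270 → met
11. proficiency testing failures in the past year 2 > 0 → not met
Not met: 1, 8, 11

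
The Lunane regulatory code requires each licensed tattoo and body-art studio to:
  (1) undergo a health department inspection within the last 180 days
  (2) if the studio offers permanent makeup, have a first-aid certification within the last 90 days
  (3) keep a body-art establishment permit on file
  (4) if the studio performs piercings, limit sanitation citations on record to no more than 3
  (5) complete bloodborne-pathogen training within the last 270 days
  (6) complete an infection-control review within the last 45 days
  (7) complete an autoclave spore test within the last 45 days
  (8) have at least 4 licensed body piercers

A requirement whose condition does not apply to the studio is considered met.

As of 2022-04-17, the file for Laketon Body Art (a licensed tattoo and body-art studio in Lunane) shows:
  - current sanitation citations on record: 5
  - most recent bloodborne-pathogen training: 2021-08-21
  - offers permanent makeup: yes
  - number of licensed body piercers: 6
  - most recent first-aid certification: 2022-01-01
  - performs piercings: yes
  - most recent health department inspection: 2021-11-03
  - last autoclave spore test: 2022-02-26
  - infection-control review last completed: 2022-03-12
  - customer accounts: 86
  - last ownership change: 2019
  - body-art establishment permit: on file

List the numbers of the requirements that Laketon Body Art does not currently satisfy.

1. health department inspection 165 days ago vs limit 180 → met
2. condition 'offers permanent makeup' holds; first-aid certification 106 days ago vs limit 90 → not met
3. body-art establishment permit present → met
4. condition 'performs piercings' holds; sanitation citations on record 5 > 3 → not met
5. bloodborne-pathogen training 239 days ago vs limit 270 → met
6. infection-control review 36 days ago vs limit 45 → met
7. autoclave spore test 50 days ago vs limit 45 → not met
8. licensed body piercers 6 ≥ 4 → met
Not met: 2, 4, 7

2, 4, 7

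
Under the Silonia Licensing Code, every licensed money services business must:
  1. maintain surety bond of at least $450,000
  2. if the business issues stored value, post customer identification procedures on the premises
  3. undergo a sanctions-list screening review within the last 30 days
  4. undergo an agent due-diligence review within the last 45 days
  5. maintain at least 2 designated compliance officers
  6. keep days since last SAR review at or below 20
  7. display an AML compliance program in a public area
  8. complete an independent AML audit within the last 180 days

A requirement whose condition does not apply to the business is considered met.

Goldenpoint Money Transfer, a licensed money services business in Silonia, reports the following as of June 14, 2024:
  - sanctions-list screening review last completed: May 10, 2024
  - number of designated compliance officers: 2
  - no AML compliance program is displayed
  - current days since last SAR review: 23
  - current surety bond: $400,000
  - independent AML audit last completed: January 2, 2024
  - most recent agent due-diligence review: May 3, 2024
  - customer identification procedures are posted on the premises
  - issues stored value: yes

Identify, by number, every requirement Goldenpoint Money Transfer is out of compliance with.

1, 3, 6, 7

1. surety bond $400,000 < $450,000 → not met
2. condition 'issues stored value' holds; customer identification procedures present → met
3. sanctions-list screening review 35 days ago vs limit 30 → not met
4. agent due-diligence review 42 days ago vs limit 45 → met
5. designated compliance officers 2 ≥ 2 → met
6. days since last SAR review 23 > 20 → not met
7. AML compliance program absent → not met
8. independent AML audit 164 days ago vs limit 180 → met
Not met: 1, 3, 6, 7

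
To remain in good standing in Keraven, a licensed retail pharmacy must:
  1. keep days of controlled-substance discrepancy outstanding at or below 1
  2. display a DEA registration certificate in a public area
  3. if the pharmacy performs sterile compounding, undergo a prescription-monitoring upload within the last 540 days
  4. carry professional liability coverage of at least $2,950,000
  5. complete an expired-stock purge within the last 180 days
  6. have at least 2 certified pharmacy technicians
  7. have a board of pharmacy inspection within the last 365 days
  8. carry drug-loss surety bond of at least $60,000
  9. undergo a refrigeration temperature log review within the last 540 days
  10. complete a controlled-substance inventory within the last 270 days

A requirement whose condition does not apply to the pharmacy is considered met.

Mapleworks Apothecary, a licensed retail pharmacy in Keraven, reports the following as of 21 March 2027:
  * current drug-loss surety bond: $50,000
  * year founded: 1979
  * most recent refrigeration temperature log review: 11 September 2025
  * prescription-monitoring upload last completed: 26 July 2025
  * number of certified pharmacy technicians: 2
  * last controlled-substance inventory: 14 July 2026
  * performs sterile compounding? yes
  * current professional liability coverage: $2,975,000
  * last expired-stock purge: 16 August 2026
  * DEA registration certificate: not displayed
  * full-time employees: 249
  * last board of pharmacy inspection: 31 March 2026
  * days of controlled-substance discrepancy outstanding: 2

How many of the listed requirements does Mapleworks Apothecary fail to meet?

6

1. days of controlled-substance discrepancy outstanding 2 > 1 → not met
2. DEA registration certificate absent → not met
3. condition 'performs sterile compounding' holds; prescription-monitoring upload 603 days ago vs limit 540 → not met
4. professional liability coverage $2,975,000 ≥ $2,950,000 → met
5. expired-stock purge 217 days ago vs limit 180 → not met
6. certified pharmacy technicians 2 ≥ 2 → met
7. board of pharmacy inspection 355 days ago vs limit 365 → met
8. drug-loss surety bond $50,000 < $60,000 → not met
9. refrigeration temperature log review 556 days ago vs limit 540 → not met
10. controlled-substance inventory 250 days ago vs limit 270 → met
Not met: 6 of 10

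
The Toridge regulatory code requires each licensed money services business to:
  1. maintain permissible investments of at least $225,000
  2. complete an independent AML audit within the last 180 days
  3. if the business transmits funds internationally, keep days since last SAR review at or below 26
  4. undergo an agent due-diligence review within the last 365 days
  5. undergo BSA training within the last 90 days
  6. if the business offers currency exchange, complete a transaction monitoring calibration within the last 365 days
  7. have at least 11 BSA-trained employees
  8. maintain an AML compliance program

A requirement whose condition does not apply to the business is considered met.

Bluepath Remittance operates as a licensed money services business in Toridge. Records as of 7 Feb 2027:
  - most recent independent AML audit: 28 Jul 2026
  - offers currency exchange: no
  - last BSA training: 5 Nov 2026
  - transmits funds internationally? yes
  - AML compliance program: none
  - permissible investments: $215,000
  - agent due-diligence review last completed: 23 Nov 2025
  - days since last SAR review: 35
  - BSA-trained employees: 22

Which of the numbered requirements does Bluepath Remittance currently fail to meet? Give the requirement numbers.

1. permissible investments $215,000 < $225,000 → not met
2. independent AML audit 194 days ago vs limit 180 → not met
3. condition 'transmits funds internationally' holds; days since last SAR review 35 > 26 → not met
4. agent due-diligence review 441 days ago vs limit 365 → not met
5. BSA training 94 days ago vs limit 90 → not met
6. condition 'offers currency exchange' does not hold → requirement n/a → met
7. BSA-trained employees 22 ≥ 11 → met
8. AML compliance program absent → not met
Not met: 1, 2, 3, 4, 5, 8

1, 2, 3, 4, 5, 8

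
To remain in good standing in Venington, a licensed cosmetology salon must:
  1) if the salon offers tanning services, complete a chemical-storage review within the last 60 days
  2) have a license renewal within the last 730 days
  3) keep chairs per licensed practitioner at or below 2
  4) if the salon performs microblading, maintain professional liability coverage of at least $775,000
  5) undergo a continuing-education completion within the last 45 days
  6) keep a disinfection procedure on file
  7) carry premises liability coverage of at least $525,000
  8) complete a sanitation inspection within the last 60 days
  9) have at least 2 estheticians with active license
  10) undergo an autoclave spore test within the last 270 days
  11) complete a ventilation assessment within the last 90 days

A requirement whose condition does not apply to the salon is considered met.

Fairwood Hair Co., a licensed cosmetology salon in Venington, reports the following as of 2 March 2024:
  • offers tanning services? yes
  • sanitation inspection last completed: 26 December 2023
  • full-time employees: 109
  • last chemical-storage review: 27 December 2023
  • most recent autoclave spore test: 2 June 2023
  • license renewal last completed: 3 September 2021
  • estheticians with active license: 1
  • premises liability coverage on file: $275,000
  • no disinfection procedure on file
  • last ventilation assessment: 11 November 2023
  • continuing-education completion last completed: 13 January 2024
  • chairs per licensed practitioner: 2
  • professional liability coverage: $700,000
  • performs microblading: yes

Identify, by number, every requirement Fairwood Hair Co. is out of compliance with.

1. condition 'offers tanning services' holds; chemical-storage review 66 days ago vs limit 60 → not met
2. license renewal 911 days ago vs limit 730 → not met
3. chairs per licensed practitioner 2 ≤ 2 → met
4. condition 'performs microblading' holds; professional liability coverage $700,000 < $775,000 → not met
5. continuing-education completion 49 days ago vs limit 45 → not met
6. disinfection procedure absent → not met
7. premises liability coverage $275,000 < $525,000 → not met
8. sanitation inspection 67 days ago vs limit 60 → not met
9. estheticians with active license 1 < 2 → not met
10. autoclave spore test 274 days ago vs limit 270 → not met
11. ventilation assessment 112 days ago vs limit 90 → not met
Not met: 1, 2, 4, 5, 6, 7, 8, 9, 10, 11

1, 2, 4, 5, 6, 7, 8, 9, 10, 11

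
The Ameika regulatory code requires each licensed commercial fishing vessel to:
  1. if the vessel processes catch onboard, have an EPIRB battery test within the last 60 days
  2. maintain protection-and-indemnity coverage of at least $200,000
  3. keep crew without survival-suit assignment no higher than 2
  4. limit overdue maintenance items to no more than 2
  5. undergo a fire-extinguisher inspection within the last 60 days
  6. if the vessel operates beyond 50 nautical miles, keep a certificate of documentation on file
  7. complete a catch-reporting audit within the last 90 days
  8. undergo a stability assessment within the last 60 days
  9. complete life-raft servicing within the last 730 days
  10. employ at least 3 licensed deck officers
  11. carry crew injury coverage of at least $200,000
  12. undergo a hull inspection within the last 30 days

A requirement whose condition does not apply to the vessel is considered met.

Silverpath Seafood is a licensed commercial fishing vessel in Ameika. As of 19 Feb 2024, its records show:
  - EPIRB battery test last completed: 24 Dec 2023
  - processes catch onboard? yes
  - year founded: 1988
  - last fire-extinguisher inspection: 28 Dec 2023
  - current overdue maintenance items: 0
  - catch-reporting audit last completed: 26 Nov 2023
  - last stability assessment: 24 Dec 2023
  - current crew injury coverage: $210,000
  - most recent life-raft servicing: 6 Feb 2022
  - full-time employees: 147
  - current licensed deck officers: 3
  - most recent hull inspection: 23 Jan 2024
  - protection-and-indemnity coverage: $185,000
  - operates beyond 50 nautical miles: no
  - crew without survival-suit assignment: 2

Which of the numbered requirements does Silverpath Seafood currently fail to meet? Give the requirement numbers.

2, 9

1. condition 'processes catch onboard' holds; EPIRB battery test 57 days ago vs limit 60 → met
2. protection-and-indemnity coverage $185,000 < $200,000 → not met
3. crew without survival-suit assignment 2 ≤ 2 → met
4. overdue maintenance items 0 ≤ 2 → met
5. fire-extinguisher inspection 53 days ago vs limit 60 → met
6. condition 'operates beyond 50 nautical miles' does not hold → requirement n/a → met
7. catch-reporting audit 85 days ago vs limit 90 → met
8. stability assessment 57 days ago vs limit 60 → met
9. life-raft servicing 743 days ago vs limit 730 → not met
10. licensed deck officers 3 ≥ 3 → met
11. crew injury coverage $210,000 ≥ $200,000 → met
12. hull inspection 27 days ago vs limit 30 → met
Not met: 2, 9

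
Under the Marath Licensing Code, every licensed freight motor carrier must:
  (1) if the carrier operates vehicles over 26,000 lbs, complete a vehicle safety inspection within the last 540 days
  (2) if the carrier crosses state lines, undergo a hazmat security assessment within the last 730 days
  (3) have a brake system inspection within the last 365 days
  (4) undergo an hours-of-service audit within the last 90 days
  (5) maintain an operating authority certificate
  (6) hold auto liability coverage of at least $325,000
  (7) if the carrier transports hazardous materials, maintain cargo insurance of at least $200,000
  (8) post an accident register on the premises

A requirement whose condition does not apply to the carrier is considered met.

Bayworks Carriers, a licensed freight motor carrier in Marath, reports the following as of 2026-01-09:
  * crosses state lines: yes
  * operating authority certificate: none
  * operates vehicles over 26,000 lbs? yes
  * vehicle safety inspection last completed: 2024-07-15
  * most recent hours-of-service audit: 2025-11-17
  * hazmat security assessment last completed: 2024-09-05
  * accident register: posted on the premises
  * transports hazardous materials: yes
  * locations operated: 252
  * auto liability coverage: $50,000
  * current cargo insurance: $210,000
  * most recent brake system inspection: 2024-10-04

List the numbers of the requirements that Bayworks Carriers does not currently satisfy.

1, 3, 5, 6

1. condition 'operates vehicles over 26,000 lbs' holds; vehicle safety inspection 543 days ago vs limit 540 → not met
2. condition 'crosses state lines' holds; hazmat security assessment 491 days ago vs limit 730 → met
3. brake system inspection 462 days ago vs limit 365 → not met
4. hours-of-service audit 53 days ago vs limit 90 → met
5. operating authority certificate absent → not met
6. auto liability coverage $50,000 < $325,000 → not met
7. condition 'transports hazardous materials' holds; cargo insurance $210,000 ≥ $200,000 → met
8. accident register present → met
Not met: 1, 3, 5, 6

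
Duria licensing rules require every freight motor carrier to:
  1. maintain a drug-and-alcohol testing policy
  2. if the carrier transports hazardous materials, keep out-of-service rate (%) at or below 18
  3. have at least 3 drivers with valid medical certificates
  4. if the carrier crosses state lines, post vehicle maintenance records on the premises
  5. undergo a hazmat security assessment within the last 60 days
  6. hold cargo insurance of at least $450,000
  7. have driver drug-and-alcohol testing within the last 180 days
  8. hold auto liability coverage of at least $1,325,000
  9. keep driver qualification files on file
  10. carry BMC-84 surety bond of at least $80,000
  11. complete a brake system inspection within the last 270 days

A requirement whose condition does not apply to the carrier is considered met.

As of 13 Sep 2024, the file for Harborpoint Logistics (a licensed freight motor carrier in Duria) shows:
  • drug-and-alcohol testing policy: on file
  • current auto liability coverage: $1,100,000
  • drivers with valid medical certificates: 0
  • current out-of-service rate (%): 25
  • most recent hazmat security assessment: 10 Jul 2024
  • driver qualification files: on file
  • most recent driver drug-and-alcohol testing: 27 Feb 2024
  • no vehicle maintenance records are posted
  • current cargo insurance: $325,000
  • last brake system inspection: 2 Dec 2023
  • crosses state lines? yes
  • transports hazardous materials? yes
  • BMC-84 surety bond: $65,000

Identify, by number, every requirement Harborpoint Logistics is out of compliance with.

1. drug-and-alcohol testing policy present → met
2. condition 'transports hazardous materials' holds; out-of-service rate (%) 25 > 18 → not met
3. drivers with valid medical certificates 0 < 3 → not met
4. condition 'crosses state lines' holds; vehicle maintenance records absent → not met
5. hazmat security assessment 65 days ago vs limit 60 → not met
6. cargo insurance $325,000 < $450,000 → not met
7. driver drug-and-alcohol testing 199 days ago vs limit 180 → not met
8. auto liability coverage $1,100,000 < $1,325,000 → not met
9. driver qualification files present → met
10. BMC-84 surety bond $65,000 < $80,000 → not met
11. brake system inspection 286 days ago vs limit 270 → not met
Not met: 2, 3, 4, 5, 6, 7, 8, 10, 11

2, 3, 4, 5, 6, 7, 8, 10, 11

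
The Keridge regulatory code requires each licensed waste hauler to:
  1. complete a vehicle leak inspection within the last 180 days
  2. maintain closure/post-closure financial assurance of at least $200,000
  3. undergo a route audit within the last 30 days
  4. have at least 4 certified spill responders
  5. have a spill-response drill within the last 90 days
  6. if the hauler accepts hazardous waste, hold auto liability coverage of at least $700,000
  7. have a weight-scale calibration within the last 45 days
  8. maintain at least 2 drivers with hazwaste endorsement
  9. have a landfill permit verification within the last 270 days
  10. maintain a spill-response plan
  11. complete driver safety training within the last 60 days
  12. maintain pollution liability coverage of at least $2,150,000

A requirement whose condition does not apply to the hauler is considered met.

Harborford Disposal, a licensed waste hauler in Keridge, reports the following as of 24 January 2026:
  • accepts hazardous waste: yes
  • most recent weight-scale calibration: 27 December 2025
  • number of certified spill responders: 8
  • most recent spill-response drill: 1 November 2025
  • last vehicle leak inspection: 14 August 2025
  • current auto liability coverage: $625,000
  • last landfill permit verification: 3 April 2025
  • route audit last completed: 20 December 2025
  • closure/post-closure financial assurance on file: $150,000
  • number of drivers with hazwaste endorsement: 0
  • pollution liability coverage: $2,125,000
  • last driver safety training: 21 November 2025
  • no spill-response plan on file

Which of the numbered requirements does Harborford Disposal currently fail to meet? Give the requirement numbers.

1. vehicle leak inspection 163 days ago vs limit 180 → met
2. closure/post-closure financial assurance $150,000 < $200,000 → not met
3. route audit 35 days ago vs limit 30 → not met
4. certified spill responders 8 ≥ 4 → met
5. spill-response drill 84 days ago vs limit 90 → met
6. condition 'accepts hazardous waste' holds; auto liability coverage $625,000 < $700,000 → not met
7. weight-scale calibration 28 days ago vs limit 45 → met
8. drivers with hazwaste endorsement 0 < 2 → not met
9. landfill permit verification 296 days ago vs limit 270 → not met
10. spill-response plan absent → not met
11. driver safety training 64 days ago vs limit 60 → not met
12. pollution liability coverage $2,125,000 < $2,150,000 → not met
Not met: 2, 3, 6, 8, 9, 10, 11, 12

2, 3, 6, 8, 9, 10, 11, 12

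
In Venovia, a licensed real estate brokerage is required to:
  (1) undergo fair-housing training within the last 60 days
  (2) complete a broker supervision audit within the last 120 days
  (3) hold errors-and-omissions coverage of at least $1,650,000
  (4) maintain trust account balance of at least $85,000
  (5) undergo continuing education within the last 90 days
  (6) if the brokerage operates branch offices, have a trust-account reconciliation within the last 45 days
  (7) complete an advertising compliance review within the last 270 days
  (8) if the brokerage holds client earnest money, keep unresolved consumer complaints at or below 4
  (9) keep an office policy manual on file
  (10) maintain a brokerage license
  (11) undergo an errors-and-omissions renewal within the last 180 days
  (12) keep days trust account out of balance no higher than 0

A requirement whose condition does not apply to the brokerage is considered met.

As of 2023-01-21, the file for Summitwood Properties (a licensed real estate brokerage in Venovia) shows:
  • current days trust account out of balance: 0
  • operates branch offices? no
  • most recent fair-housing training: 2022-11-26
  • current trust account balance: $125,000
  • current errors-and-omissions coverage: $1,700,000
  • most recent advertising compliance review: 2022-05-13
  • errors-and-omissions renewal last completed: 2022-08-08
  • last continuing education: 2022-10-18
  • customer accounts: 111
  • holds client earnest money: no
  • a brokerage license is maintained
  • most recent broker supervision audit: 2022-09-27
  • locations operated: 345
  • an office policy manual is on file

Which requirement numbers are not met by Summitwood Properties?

1. fair-housing training 56 days ago vs limit 60 → met
2. broker supervision audit 116 days ago vs limit 120 → met
3. errors-and-omissions coverage $1,700,000 ≥ $1,650,000 → met
4. trust account balance $125,000 ≥ $85,000 → met
5. continuing education 95 days ago vs limit 90 → not met
6. condition 'operates branch offices' does not hold → requirement n/a → met
7. advertising compliance review 253 days ago vs limit 270 → met
8. condition 'holds client earnest money' does not hold → requirement n/a → met
9. office policy manual present → met
10. brokerage license present → met
11. errors-and-omissions renewal 166 days ago vs limit 180 → met
12. days trust account out of balance 0 ≤ 0 → met
Not met: 5

5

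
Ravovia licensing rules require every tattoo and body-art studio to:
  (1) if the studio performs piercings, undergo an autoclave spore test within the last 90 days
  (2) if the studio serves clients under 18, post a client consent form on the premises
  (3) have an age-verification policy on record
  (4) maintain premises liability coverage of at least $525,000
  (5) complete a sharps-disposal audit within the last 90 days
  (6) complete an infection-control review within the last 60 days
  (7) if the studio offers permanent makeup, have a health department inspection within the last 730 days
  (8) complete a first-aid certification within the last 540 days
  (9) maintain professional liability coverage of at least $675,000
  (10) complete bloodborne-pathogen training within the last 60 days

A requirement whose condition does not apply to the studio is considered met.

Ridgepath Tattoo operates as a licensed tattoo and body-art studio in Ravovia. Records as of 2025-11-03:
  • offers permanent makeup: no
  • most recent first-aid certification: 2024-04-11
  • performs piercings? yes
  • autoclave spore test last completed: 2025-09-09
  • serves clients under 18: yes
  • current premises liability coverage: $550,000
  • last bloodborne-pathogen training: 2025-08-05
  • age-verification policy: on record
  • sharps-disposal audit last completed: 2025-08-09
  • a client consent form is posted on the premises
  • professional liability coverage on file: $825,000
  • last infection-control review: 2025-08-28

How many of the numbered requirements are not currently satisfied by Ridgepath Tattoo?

1. condition 'performs piercings' holds; autoclave spore test 55 days ago vs limit 90 → met
2. condition 'serves clients under 18' holds; client consent form present → met
3. age-verification policy present → met
4. premises liability coverage $550,000 ≥ $525,000 → met
5. sharps-disposal audit 86 days ago vs limit 90 → met
6. infection-control review 67 days ago vs limit 60 → not met
7. condition 'offers permanent makeup' does not hold → requirement n/a → met
8. first-aid certification 571 days ago vs limit 540 → not met
9. professional liability coverage $825,000 ≥ $675,000 → met
10. bloodborne-pathogen training 90 days ago vs limit 60 → not met
Not met: 3 of 10

3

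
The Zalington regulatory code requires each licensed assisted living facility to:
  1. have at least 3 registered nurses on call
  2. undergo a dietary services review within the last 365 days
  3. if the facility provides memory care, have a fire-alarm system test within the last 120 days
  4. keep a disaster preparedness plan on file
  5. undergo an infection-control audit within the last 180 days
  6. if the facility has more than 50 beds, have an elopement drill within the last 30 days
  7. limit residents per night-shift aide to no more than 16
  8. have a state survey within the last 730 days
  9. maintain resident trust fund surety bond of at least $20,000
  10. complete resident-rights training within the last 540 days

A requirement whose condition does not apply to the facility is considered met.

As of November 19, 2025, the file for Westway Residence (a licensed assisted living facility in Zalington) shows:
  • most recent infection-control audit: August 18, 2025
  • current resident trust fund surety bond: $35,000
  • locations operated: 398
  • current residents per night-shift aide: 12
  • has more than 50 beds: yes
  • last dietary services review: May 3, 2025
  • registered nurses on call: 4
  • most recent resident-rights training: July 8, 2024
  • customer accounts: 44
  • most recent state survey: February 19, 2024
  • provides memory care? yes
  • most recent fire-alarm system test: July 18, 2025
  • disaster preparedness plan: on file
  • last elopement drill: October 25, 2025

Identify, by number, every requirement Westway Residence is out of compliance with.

3

1. registered nurses on call 4 ≥ 3 → met
2. dietary services review 200 days ago vs limit 365 → met
3. condition 'provides memory care' holds; fire-alarm system test 124 days ago vs limit 120 → not met
4. disaster preparedness plan present → met
5. infection-control audit 93 days ago vs limit 180 → met
6. condition 'has more than 50 beds' holds; elopement drill 25 days ago vs limit 30 → met
7. residents per night-shift aide 12 ≤ 16 → met
8. state survey 639 days ago vs limit 730 → met
9. resident trust fund surety bond $35,000 ≥ $20,000 → met
10. resident-rights training 499 days ago vs limit 540 → met
Not met: 3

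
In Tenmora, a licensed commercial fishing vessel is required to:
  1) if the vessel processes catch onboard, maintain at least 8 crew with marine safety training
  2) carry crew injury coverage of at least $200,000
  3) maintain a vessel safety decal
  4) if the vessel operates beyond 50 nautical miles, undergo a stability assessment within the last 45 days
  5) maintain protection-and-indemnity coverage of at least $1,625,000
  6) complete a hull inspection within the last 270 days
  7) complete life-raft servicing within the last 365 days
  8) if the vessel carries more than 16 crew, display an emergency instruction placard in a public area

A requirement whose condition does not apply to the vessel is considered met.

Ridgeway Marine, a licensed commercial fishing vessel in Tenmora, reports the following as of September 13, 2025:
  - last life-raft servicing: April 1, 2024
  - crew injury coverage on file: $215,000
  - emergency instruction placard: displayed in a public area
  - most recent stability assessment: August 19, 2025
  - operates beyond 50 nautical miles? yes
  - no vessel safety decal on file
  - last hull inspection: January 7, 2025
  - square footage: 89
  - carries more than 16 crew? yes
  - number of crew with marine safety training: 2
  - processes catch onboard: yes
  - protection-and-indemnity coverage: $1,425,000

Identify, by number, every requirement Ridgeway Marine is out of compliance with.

1, 3, 5, 7

1. condition 'processes catch onboard' holds; crew with marine safety training 2 < 8 → not met
2. crew injury coverage $215,000 ≥ $200,000 → met
3. vessel safety decal absent → not met
4. condition 'operates beyond 50 nautical miles' holds; stability assessment 25 days ago vs limit 45 → met
5. protection-and-indemnity coverage $1,425,000 < $1,625,000 → not met
6. hull inspection 249 days ago vs limit 270 → met
7. life-raft servicing 530 days ago vs limit 365 → not met
8. condition 'carries more than 16 crew' holds; emergency instruction placard present → met
Not met: 1, 3, 5, 7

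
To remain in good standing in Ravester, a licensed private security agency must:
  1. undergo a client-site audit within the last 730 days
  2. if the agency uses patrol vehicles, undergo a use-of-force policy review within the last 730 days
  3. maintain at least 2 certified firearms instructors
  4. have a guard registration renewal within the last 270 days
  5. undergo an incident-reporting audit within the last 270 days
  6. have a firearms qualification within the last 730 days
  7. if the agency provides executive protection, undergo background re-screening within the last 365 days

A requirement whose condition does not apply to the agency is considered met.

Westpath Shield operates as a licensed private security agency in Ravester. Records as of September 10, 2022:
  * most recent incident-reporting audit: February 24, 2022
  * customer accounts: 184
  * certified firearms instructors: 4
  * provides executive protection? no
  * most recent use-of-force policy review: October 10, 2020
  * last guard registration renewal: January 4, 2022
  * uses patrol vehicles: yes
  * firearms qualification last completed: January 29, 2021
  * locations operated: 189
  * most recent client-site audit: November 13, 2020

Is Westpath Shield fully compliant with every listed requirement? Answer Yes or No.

Yes

1. client-site audit 666 days ago vs limit 730 → met
2. condition 'uses patrol vehicles' holds; use-of-force policy review 700 days ago vs limit 730 → met
3. certified firearms instructors 4 ≥ 2 → met
4. guard registration renewal 249 days ago vs limit 270 → met
5. incident-reporting audit 198 days ago vs limit 270 → met
6. firearms qualification 589 days ago vs limit 730 → met
7. condition 'provides executive protection' does not hold → requirement n/a → met
All met.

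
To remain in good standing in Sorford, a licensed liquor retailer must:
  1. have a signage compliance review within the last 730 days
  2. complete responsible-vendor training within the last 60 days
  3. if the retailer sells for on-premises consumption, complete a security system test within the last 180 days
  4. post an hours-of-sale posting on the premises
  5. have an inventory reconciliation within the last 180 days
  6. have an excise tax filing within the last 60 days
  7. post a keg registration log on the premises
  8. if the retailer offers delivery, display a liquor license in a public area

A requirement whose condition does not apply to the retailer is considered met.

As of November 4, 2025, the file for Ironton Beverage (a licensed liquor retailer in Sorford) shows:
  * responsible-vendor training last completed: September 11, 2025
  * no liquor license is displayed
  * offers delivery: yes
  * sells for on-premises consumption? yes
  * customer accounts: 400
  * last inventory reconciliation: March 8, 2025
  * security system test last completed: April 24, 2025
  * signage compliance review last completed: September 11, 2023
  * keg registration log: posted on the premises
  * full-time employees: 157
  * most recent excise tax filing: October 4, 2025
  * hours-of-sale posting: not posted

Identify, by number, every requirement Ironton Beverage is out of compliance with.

1. signage compliance review 785 days ago vs limit 730 → not met
2. responsible-vendor training 54 days ago vs limit 60 → met
3. condition 'sells for on-premises consumption' holds; security system test 194 days ago vs limit 180 → not met
4. hours-of-sale posting absent → not met
5. inventory reconciliation 241 days ago vs limit 180 → not met
6. excise tax filing 31 days ago vs limit 60 → met
7. keg registration log present → met
8. condition 'offers delivery' holds; liquor license absent → not met
Not met: 1, 3, 4, 5, 8

1, 3, 4, 5, 8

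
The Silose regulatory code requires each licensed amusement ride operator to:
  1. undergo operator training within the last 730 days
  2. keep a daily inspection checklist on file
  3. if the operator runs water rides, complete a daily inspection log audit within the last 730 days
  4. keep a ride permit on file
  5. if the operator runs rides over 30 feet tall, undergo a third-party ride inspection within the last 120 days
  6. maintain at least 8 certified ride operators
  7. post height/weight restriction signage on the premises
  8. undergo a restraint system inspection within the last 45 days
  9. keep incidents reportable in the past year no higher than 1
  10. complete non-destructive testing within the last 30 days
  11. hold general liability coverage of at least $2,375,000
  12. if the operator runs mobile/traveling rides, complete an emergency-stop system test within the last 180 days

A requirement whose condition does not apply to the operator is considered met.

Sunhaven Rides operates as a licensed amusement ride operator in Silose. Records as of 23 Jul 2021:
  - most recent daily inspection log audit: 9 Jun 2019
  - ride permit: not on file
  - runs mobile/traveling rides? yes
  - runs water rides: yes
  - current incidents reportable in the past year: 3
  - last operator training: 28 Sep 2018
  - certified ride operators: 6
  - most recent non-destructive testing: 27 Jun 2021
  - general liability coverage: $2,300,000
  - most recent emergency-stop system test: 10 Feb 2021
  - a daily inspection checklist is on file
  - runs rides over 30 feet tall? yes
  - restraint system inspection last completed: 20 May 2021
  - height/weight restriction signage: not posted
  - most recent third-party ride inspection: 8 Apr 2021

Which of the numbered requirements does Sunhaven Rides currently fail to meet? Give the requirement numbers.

1, 3, 4, 6, 7, 8, 9, 11

1. operator training 1029 days ago vs limit 730 → not met
2. daily inspection checklist present → met
3. condition 'runs water rides' holds; daily inspection log audit 775 days ago vs limit 730 → not met
4. ride permit absent → not met
5. condition 'runs rides over 30 feet tall' holds; third-party ride inspection 106 days ago vs limit 120 → met
6. certified ride operators 6 < 8 → not met
7. height/weight restriction signage absent → not met
8. restraint system inspection 64 days ago vs limit 45 → not met
9. incidents reportable in the past year 3 > 1 → not met
10. non-destructive testing 26 days ago vs limit 30 → met
11. general liability coverage $2,300,000 < $2,375,000 → not met
12. condition 'runs mobile/traveling rides' holds; emergency-stop system test 163 days ago vs limit 180 → met
Not met: 1, 3, 4, 6, 7, 8, 9, 11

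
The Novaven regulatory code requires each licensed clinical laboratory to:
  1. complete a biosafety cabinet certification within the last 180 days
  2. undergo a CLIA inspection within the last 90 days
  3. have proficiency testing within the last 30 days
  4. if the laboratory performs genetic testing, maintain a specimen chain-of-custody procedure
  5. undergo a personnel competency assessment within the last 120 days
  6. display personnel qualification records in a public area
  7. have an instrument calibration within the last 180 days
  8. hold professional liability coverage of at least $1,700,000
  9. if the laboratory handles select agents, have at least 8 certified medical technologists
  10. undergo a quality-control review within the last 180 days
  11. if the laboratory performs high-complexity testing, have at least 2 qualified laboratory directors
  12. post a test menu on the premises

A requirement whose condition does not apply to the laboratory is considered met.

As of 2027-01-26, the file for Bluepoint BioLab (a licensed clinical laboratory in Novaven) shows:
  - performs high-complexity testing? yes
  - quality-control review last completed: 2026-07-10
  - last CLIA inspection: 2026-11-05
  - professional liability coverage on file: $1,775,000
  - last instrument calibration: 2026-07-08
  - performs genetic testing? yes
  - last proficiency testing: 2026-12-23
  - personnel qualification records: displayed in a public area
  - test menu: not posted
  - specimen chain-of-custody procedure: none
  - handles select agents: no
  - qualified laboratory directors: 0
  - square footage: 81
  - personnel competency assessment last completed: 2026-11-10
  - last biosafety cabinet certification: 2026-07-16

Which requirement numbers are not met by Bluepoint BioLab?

1. biosafety cabinet certification 194 days ago vs limit 180 → not met
2. CLIA inspection 82 days ago vs limit 90 → met
3. proficiency testing 34 days ago vs limit 30 → not met
4. condition 'performs genetic testing' holds; specimen chain-of-custody procedure absent → not met
5. personnel competency assessment 77 days ago vs limit 120 → met
6. personnel qualification records present → met
7. instrument calibration 202 days ago vs limit 180 → not met
8. professional liability coverage $1,775,000 ≥ $1,700,000 → met
9. condition 'handles select agents' does not hold → requirement n/a → met
10. quality-control review 200 days ago vs limit 180 → not met
11. condition 'performs high-complexity testing' holds; qualified laboratory directors 0 < 2 → not met
12. test menu absent → not met
Not met: 1, 3, 4, 7, 10, 11, 12

1, 3, 4, 7, 10, 11, 12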